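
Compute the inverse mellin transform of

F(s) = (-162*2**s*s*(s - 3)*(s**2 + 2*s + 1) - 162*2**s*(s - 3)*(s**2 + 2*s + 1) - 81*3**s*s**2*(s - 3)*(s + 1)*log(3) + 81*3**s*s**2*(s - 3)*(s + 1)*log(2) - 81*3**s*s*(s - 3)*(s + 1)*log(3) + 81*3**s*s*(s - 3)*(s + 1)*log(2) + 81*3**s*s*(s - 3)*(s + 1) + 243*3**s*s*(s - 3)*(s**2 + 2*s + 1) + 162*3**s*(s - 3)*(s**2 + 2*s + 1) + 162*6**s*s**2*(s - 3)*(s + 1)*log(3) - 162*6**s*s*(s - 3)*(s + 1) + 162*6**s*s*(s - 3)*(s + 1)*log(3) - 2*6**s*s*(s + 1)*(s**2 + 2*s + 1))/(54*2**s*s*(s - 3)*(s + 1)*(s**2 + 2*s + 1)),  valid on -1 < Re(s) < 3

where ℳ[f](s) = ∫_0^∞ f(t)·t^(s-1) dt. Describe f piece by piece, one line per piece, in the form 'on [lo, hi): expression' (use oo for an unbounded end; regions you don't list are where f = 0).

on [0, 1): t
on [1, 3/2): t + 3
on [3/2, 3): t*log(t)
on [3, oo): t**(-3)

decompose at 1, 3/2, 3; ℳ[f](s) sums the 4 pieces' integrals
[0, 1) adds the kernel integral of t
[1, 3/2) adds the kernel integral of (t + 3)
for t in [3/2, 3): the term is ∫ t*log(t)·t^(s-1)
the [3, ∞) slice contributes ∫ t**(-3)·t^(s-1) dt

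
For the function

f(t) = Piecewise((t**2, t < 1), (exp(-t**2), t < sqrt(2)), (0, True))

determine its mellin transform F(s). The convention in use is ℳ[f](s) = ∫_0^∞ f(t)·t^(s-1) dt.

((s + 2)*uppergamma(s/2, 1) - (s + 2)*uppergamma(s/2, 2) + 2)/(2*(s + 2))
  Re(s) > -2

back out the power substitution: t on [0, 1); exp(-t) on [1, 2)
slice at 1, transform all 2 pieces, and sum them
segment [0, 1) carries t**2; integrate it
on [1, sqrt(2)): add ∫ exp(-t**2)·t^(s-1) dt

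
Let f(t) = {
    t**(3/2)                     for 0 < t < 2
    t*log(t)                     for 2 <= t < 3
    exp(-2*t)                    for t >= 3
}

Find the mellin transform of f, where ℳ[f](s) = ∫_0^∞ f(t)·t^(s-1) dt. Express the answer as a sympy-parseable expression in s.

the 3 pieces separated at 2, 3 each add one integral
for t in [0, 2): the term is ∫ t**(3/2)·t^(s-1)
segment 2 to 3 holds t*log(t); add its integral
for t in [3, ∞): the term is ∫ exp(-2*t)·t^(s-1)

(-12**s*s*(2*s + 3)*log(4) - 12**s*(2*s + 3)*log(4) + 12**s*(4*s + 6) + 12**s*sqrt(2)*(4*s**2 + 8*s + 4) + 3*18**s*s*(2*s + 3)*log(3) + 18**s*(-6*s - 9) + 3*18**s*(2*s + 3)*log(3) + 3**s*(2*s + 3)*(s**2 + 2*s + 1)*uppergamma(s, 6))/(6**s*(2*s + 3)*(s**2 + 2*s + 1))
  Re(s) > -3/2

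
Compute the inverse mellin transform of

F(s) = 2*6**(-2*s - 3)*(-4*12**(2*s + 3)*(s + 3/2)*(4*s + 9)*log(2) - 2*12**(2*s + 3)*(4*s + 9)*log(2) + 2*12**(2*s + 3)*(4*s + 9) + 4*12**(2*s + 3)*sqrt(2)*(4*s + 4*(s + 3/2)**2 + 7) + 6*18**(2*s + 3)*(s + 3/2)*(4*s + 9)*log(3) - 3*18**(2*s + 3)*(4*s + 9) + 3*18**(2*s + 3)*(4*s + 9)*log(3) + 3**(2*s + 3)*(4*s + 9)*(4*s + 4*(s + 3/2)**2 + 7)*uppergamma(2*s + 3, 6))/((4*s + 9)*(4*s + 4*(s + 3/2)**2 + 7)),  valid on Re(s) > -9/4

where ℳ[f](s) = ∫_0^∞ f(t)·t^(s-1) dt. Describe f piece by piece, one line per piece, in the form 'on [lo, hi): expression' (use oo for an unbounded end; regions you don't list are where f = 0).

on [0, 4): t**(9/4)
on [4, 9): t**2*log(sqrt(t))
on [9, oo): t**(3/2)*exp(-2*sqrt(t))

the shared t-power comes off first: t**(7/4) on [0, 4); t**(3/2)*log(sqrt(t)) on [4, 9); t*exp(-2*sqrt(t)) on [9, ∞)
undo the shared t-power: t**(3/4) on [0, 4); sqrt(t)*log(sqrt(t)) on [4, 9); exp(-2*sqrt(t)) on [9, ∞)
invert the power substitution to get t**(3/2) on [0, 2); t*log(t) on [2, 3); exp(-2*t) on [3, ∞)
treat the 3 regions marked off by 4, 9 separately and sum
∫ over [0, 4) of t**(9/4)·t^(s-1) joins the sum
∫ over [4, 9) of t**2*log(sqrt(t))·t^(s-1) joins the sum
segment [9, ∞) carries t**(3/2)*exp(-2*sqrt(t)); integrate it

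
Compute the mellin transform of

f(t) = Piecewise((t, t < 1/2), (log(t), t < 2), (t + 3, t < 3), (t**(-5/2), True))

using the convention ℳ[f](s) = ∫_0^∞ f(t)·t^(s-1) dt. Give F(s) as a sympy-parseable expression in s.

(-270*2**(2*s)*s**2*(2*s - 5) + 54*2**(2*s)*s*(s + 1)*(2*s - 5)*log(2) - 162*2**(2*s)*s*(2*s - 5) - 54*2**(2*s)*(s + 1)*(2*s - 5) - 4*sqrt(3)*6**s*s**2*(s + 1) + 324*6**s*s**2*(2*s - 5) + 162*6**s*s*(2*s - 5) + 27*s**2*(2*s - 5) + 54*s*(s + 1)*(2*s - 5)*log(2) + (2*s - 5)*(54*s + 54))/(54*2**s*s**2*(s + 1)*(2*s - 5))
  -1 < Re(s) < 5/2

split f at 1/2, 2, 3: ℳ[f](s) collects 4 kernel integrals
between 0 and 1/2 the integrand is t·t^(s-1)
piece [1/2, 2): integrate log(t) against the kernel
for t in [2, 3): the term is ∫ (t + 3)·t^(s-1)
segment [3, ∞) carries t**(-5/2); integrate it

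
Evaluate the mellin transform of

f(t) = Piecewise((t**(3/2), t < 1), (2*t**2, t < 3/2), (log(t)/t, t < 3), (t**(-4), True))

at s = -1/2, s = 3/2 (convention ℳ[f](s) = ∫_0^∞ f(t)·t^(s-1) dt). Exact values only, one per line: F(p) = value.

cuts at 1, 3/2, 3: linearity sums the 4 kernel integrals
segment 0 to 1 holds t**(3/2); add its integral
on [1, 3/2): add ∫ 2*t**2·t^(s-1) dt
between 3/2 and 3 the integrand is log(t)/t·t^(s-1)
the [3, ∞) slice contributes ∫ t**(-4)·t^(s-1) dt

F(-1/2) = -1/3 - 4*sqrt(6)*log(2)/27 - 2*sqrt(3)*log(3)/27 - 106*sqrt(3)/2187 + 4*sqrt(6)*log(3)/27 + 89*sqrt(6)/81
F(3/2) = -538*sqrt(3)/135 - 5/21 + log(2**(sqrt(6))*3**(-sqrt(6) + 2*sqrt(3))) + 83*sqrt(6)/28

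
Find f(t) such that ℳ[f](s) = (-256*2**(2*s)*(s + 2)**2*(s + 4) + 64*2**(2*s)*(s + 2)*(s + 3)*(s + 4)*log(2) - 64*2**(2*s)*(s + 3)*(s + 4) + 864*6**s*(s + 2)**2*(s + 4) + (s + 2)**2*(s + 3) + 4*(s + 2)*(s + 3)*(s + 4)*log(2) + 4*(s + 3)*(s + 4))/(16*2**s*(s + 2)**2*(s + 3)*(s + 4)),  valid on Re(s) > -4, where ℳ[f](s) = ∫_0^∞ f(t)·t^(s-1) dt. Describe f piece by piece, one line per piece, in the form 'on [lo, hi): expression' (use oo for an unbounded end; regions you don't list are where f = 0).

on [0, 1/2): t**4
on [1/2, 2): t**2*log(t)
on [2, 3): 2*t**3

remove the shared t-power first: t**2 on [0, 1/2); log(t) on [1/2, 2); 2*t on [2, 3)
slice at 1/2, 2, transform all 3 pieces, and sum them
over [0, 1/2), the kernel integral of t**4 enters the sum
on [1/2, 2) integrate f = t**2*log(t) against the kernel
segment [2, 3) carries 2*t**3; integrate it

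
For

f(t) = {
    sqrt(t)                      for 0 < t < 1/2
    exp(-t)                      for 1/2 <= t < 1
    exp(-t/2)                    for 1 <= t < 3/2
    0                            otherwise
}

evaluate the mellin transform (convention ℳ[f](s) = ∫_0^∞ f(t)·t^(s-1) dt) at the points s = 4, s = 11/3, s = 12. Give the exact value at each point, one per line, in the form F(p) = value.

split f at 1/2, 1: ℳ[f](s) collects 3 kernel integrals
the [0, 1/2) slice contributes ∫ sqrt(t)·t^(s-1) dt
on [1/2, 1): add ∫ exp(-t)·t^(s-1) dt
segment 1 to 3/2 holds exp(-t/2); add its integral

F(4) = -807*exp(-3/4)/4 - 16*exp(-1) + sqrt(2)/144 + 1343*exp(-1/2)/8
F(11/3) = -8*2**(2/3)*uppergamma(11/3, 3/4) - uppergamma(11/3, 1) + 3*2**(5/6)/400 + uppergamma(11/3, 1/2) + 8*2**(2/3)*uppergamma(11/3, 1/2)
F(12) = -354434904271143*exp(-3/4)/1024 - 108505112*exp(-1) + sqrt(2)/102400 + 552203144321471*exp(-1/2)/2048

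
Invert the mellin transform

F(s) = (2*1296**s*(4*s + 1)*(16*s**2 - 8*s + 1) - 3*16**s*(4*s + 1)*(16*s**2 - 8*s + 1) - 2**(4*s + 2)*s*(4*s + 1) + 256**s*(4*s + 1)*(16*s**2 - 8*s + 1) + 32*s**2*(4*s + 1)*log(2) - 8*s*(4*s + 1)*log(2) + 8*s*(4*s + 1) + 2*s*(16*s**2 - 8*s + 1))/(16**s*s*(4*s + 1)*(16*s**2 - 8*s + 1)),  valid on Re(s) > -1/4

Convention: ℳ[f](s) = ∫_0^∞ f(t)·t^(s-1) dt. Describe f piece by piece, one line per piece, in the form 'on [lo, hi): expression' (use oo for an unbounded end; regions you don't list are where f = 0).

on [0, 1/16): t**(1/4)
on [1/16, 1): log(t**(1/4))/t**(1/4)
on [1, 16): 3
on [16, 81): 2

strip the power substitution: sqrt(t) on [0, 1/4); log(sqrt(t))/sqrt(t) on [1/4, 1); 3 on [1, 4); …
undo the power substitution: t on [0, 1/2); log(t)/t on [1/2, 1); 3 on [1, 2); …
decompose at 1/16, 1, 16; ℳ[f](s) sums the 4 pieces' integrals
on [0, 1/16): add ∫ t**(1/4)·t^(s-1) dt
on [1/16, 1) integrate f = log(t**(1/4))/t**(1/4) against the kernel
for t in [1, 16): the term is ∫ 3·t^(s-1)
over [16, 81), the kernel integral of 2 enters the sum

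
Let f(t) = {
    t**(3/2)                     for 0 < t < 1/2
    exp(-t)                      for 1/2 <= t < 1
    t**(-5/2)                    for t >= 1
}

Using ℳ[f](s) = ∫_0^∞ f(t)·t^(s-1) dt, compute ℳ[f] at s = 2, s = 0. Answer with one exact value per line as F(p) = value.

summing 3 kernel integrals split by 1/2, 1 yields ℳ[f](s)
for t in [0, 1/2): the term is ∫ t**(3/2)·t^(s-1)
between 1/2 and 1 the integrand is exp(-t)·t^(s-1)
∫ t**(-5/2)·t^(s-1) over [1, ∞)

F(2) = -2*exp(-1) + sqrt(2)/56 + 3*exp(-1/2)/2 + 2
F(0) = Ei(-1) + sqrt(2)/6 + 2/5 - Ei(-1/2)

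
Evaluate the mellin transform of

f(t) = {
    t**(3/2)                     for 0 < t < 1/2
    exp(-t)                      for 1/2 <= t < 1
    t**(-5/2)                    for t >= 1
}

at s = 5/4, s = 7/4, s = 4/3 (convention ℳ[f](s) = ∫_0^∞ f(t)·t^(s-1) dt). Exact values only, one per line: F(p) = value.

treat the 3 regions marked off by 1/2, 1 separately and sum
over [0, 1/2), the kernel integral of t**(3/2) enters the sum
on [1/2, 1) integrate f = exp(-t) against the kernel
[1, ∞) adds the kernel integral of t**(-5/2)

F(5/4) = -uppergamma(5/4, 1) + 2**(1/4)/22 + uppergamma(5/4, 1/2) + 4/5
F(7/4) = -uppergamma(7/4, 1) + 2**(3/4)/52 + uppergamma(7/4, 1/2) + 4/3
F(4/3) = -uppergamma(4/3, 1) + 3*2**(1/6)/68 + uppergamma(4/3, 1/2) + 6/7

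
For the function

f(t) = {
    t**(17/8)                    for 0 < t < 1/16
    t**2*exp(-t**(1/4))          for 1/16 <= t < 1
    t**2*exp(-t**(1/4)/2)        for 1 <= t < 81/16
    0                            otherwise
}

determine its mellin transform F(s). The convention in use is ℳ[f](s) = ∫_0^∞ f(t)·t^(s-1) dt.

back out the shared t-power: t**(1/8) on [0, 1/16); exp(-t**(1/4)) on [1/16, 1); exp(-t**(1/4)/2) on [1, 81/16)
reversing the power substitution: t**(1/4) on [0, 1/4); exp(-sqrt(t)) on [1/4, 1); exp(-sqrt(t)/2) on [1, 9/4)
remove the power substitution first: sqrt(t) on [0, 1/2); exp(-t) on [1/2, 1); exp(-t/2) on [1, 3/2)
breakpoints 1/16, 1: one integral from each of the 3 segments
on [0, 1/16) integrate f = t**(17/8) against the kernel
on [1/16, 1): add ∫ t**2*exp(-t**(1/4))·t^(s-1) dt
∫ over [1, 81/16) of t**2*exp(-t**(1/4)/2)·t^(s-1) joins the sum

4*2**(-4*s - 8)*(2**(4*s + 8)*(8*s + 17)*uppergamma(4*s + 8, 1/2) - 2**(4*s + 8)*(8*s + 17)*uppergamma(4*s + 8, 1) + 2**(8*s + 16)*(8*s + 17)*uppergamma(4*s + 8, 1/2) - 4**(4*s + 8)*(8*s + 17)*uppergamma(4*s + 8, 3/4) + sqrt(2))/(8*s + 17)
  Re(s) > -17/8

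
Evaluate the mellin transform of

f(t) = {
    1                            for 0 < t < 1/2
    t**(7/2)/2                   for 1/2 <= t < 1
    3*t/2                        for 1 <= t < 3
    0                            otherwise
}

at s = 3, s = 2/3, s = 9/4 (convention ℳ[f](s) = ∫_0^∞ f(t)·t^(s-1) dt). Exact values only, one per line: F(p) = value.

linearity at 1/2, 1 turns ℳ[f](s) into 3 summed integrals
over [0, 1/2), the kernel integral of 1 enters the sum
∫ over [1/2, 1) of t**(7/2)/2·t^(s-1) joins the sum
∫ 3*t/2·t^(s-1) over [1, 3)

F(3) = 9397/312 - sqrt(2)/1664
F(2/3) = -39/50 - 3*2**(5/6)/800 + 3*2**(1/3)/4 + 27*3**(2/3)/10
F(9/4) = -112/299 - 2**(1/4)/736 + 2**(3/4)/18 + 162*3**(1/4)/13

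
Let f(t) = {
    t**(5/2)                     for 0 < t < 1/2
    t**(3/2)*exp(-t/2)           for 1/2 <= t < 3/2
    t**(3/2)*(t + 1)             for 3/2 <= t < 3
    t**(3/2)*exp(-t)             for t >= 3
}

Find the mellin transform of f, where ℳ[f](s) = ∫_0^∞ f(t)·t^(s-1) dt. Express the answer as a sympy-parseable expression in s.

back out the shared t-power: t**2 on [0, 1/2); t*exp(-t/2) on [1/2, 3/2); t*(t + 1) on [3/2, 3); …
back out the shared t-power: t on [0, 1/2); exp(-t/2) on [1/2, 3/2); t + 1 on [3/2, 3); …
along the cuts 1/2, 3/2, 3, ℳ[f](s) splits into 4 integrals
∫ over [0, 1/2) of t**(5/2)·t^(s-1) joins the sum
on [1/2, 3/2): add ∫ t**(3/2)*exp(-t/2)·t^(s-1) dt
piece [3/2, 3): integrate t**(3/2)*(t + 1) against the kernel
piece [3, ∞): integrate t**(3/2)*exp(-t) against the kernel

2**(-s - 3/2)*(2**(s + 3/2)*(2*s + 3)*(2*s + 5)*uppergamma(s + 3/2, 3) + 2**(2*s + 3)*(2*s + 3)*(2*s + 5)*uppergamma(s + 3/2, 1/4) - 2**(2*s + 3)*(2*s + 3)*(2*s + 5)*uppergamma(s + 3/2, 3/4) + 3**(s + 3/2)*(-10*s - 15) - 4*3**(s + 3/2) + 6**(s + 3/2)*(16*s + 24) + 4*6**(s + 3/2) + 2*s + 3)/((2*s + 3)*(2*s + 5))
  Re(s) > -5/2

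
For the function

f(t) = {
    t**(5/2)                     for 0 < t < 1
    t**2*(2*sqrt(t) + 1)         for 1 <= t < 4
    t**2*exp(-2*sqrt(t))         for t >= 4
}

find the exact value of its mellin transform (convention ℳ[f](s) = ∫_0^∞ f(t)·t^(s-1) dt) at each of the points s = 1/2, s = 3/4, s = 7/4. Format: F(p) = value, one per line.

F(1/2) = 103*exp(-4)/2 + 821/15
F(3/4) = (sqrt(2)*(135135*sqrt(pi)*exp(4)*erfc(2) + 9266972)/146432 + (-98304 + 7471104*sqrt(2))*exp(4)/146432)*exp(-4)
F(7/4) = (sqrt(2)*(34459425*sqrt(pi)*exp(4)*erfc(2) + 3064968420)/4177920 + (-2097152 + 645922816*sqrt(2))*exp(4)/4177920)*exp(-4)

the shared t-power comes off first: sqrt(t) on [0, 1); 2*sqrt(t) + 1 on [1, 4); exp(-2*sqrt(t)) on [4, ∞)
remove the power substitution first: t on [0, 1); 2*t + 1 on [1, 2); exp(-2*t) on [2, ∞)
breakpoints 1, 4: one integral from each of the 3 segments
on [0, 1): add ∫ t**(5/2)·t^(s-1) dt
over [1, 4), the kernel integral of t**2*(2*sqrt(t) + 1) enters the sum
∫ over [4, ∞) of t**2*exp(-2*sqrt(t))·t^(s-1) joins the sum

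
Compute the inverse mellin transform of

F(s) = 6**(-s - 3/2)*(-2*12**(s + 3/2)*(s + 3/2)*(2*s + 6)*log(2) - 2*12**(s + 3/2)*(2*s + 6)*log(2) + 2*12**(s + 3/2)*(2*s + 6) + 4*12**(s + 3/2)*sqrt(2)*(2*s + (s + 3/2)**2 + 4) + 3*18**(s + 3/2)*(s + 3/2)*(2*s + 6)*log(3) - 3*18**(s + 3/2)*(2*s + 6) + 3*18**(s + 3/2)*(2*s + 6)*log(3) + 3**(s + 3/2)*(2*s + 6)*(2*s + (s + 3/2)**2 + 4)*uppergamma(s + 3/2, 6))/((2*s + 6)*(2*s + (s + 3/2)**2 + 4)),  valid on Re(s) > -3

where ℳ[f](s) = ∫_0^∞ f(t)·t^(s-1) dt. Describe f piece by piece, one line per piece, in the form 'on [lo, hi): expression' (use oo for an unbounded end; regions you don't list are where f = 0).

on [0, 2): t**3
on [2, 3): t**(5/2)*log(t)
on [3, oo): t**(3/2)*exp(-2*t)

remove the shared t-power first: t**2 on [0, 2); t**(3/2)*log(t) on [2, 3); sqrt(t)*exp(-2*t) on [3, ∞)
invert the shared t-power to get t**(3/2) on [0, 2); t*log(t) on [2, 3); exp(-2*t) on [3, ∞)
f breaks at 2, 3 into 3 integrals to sum
[0, 2) adds the kernel integral of t**3
over [2, 3), the kernel integral of t**(5/2)*log(t) enters the sum
∫ over [3, ∞) of t**(3/2)*exp(-2*t)·t^(s-1) joins the sum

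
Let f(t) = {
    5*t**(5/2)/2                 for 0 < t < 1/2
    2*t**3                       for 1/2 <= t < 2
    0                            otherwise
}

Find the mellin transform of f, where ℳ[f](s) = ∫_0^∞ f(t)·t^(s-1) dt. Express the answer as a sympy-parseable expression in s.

(128*2**s*(2*s + 5) + 5*2**(1/2 - s)*(s + 3) - 2*(2*s + 5)/2**s)/(8*(s + 3)*(2*s + 5))
  Re(s) > -5/2

linearity at 1/2 turns ℳ[f](s) into 2 summed integrals
between 0 and 1/2 the integrand is 5*t**(5/2)/2·t^(s-1)
∫ over [1/2, 2) of 2*t**3·t^(s-1) joins the sum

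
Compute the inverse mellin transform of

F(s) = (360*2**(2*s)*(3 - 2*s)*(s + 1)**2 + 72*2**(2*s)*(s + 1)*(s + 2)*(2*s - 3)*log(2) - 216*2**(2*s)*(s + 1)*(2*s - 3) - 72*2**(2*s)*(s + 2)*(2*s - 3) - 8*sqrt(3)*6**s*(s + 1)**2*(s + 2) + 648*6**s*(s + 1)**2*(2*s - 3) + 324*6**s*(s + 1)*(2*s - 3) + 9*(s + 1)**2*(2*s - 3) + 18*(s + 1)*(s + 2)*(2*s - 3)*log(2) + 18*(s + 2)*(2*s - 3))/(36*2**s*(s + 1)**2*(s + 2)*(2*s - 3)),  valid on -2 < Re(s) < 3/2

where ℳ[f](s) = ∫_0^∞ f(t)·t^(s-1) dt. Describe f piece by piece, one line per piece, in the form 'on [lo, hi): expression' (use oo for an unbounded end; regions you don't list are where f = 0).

on [0, 1/2): t**2
on [1/2, 2): t*log(t)
on [2, 3): t*(t + 3)
on [3, oo): t**(-3/2)

invert the shared t-power to get t on [0, 1/2); log(t) on [1/2, 2); t + 3 on [2, 3); …
summing 4 kernel integrals split by 1/2, 2, 3 yields ℳ[f](s)
segment [0, 1/2) carries t**2; integrate it
∫ over [1/2, 2) of t*log(t)·t^(s-1) joins the sum
on [2, 3): add ∫ t*(t + 3)·t^(s-1) dt
the [3, ∞) slice contributes ∫ t**(-3/2)·t^(s-1) dt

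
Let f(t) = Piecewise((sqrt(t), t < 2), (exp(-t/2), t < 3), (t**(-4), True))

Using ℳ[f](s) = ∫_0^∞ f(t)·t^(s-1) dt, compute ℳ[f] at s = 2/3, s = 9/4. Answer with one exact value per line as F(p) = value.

slice at 2, 3, transform all 3 pieces, and sum them
segment 0 to 2 holds sqrt(t); add its integral
on [2, 3) integrate f = exp(-t/2) against the kernel
for t in [3, ∞): the term is ∫ t**(-4)·t^(s-1)

F(2/3) = -2**(2/3)*uppergamma(2/3, 3/2) + 3**(2/3)/270 + 2**(2/3)*uppergamma(2/3, 1) + 12*2**(1/6)/7
F(9/4) = -4*2**(1/4)*uppergamma(9/4, 3/2) + 4*3**(1/4)/63 + 16*2**(3/4)/11 + 4*2**(1/4)*uppergamma(9/4, 1)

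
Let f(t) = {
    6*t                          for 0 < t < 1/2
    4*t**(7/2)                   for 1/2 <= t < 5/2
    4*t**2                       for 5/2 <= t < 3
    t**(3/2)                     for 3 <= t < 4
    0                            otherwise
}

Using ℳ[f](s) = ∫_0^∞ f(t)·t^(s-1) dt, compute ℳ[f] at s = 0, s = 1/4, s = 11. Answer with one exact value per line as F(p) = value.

the 4 pieces separated at 1/2, 5/2, 3 each add one integral
segment [0, 1/2) carries 6*t; integrate it
piece [1/2, 5/2): integrate 4*t**(7/2) against the kernel
on [5/2, 3): add ∫ 4*t**2·t^(s-1) dt
[3, 4) adds the kernel integral of t**(3/2)

F(0) = -2*sqrt(3) - sqrt(2)/14 + 83/6 + 125*sqrt(10)/14
F(1/4) = -50*2**(3/4)*5**(1/4)/9 - 12*3**(3/4)/7 - 2**(1/4)/15 + 6*2**(3/4)/5 + 32*sqrt(2)/7 + 16*3**(1/4) + 25*2**(1/4)*5**(3/4)/3
F(11) = -1062882*sqrt(3)/25 - sqrt(2)/118784 + 6103515625*sqrt(10)/118784 + 8330824669969/2662400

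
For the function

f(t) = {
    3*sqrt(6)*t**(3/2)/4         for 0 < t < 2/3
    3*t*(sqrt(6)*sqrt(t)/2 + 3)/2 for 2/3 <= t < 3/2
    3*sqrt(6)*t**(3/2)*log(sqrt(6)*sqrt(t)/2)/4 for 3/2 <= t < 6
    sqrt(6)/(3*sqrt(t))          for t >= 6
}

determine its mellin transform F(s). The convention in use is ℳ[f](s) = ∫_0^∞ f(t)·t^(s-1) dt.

2**(-2*s - 2)*(-162*2**(2*s + 2)*(2*s - 1)*(2*s + 2)*(4*s + (2*s + 2)**2 + 5) - 162*2**(2*s + 2)*(2*s - 1)*(4*s + (2*s + 2)**2 + 5) - 81*3**(2*s + 2)*(2*s - 1)*(2*s + 2)**2*(2*s + 3)*log(3) + 81*3**(2*s + 2)*(2*s - 1)*(2*s + 2)**2*(2*s + 3)*log(2) - 81*3**(2*s + 2)*(2*s - 1)*(2*s + 2)*(2*s + 3)*log(3) + 81*3**(2*s + 2)*(2*s - 1)*(2*s + 2)*(2*s + 3)*log(2) + 81*3**(2*s + 2)*(2*s - 1)*(2*s + 2)*(2*s + 3) + 243*3**(2*s + 2)*(2*s - 1)*(2*s + 2)*(4*s + (2*s + 2)**2 + 5) + 162*3**(2*s + 2)*(2*s - 1)*(4*s + (2*s + 2)**2 + 5) + 162*6**(2*s + 2)*(2*s - 1)*(2*s + 2)**2*(2*s + 3)*log(3) - 162*6**(2*s + 2)*(2*s - 1)*(2*s + 2)*(2*s + 3) + 162*6**(2*s + 2)*(2*s - 1)*(2*s + 2)*(2*s + 3)*log(3) - 2*6**(2*s + 2)*(2*s + 2)*(2*s + 3)*(4*s + (2*s + 2)**2 + 5))/(27*(3/2)**s*(2*s - 1)*(2*s + 2)*(2*s + 3)*(4*s + (2*s + 2)**2 + 5))
  -3/2 < Re(s) < 1/2

the common scale on t comes off first: t**(3/2) on [0, 1); t*(sqrt(t) + 3) on [1, 9/4); t**(3/2)*log(sqrt(t)) on [9/4, 9); …
peel off the power substitution: t**3 on [0, 1); t**2*(t + 3) on [1, 3/2); t**3*log(t) on [3/2, 3); …
the shared t-power comes off first: t on [0, 1); t + 3 on [1, 3/2); t*log(t) on [3/2, 3); …
summing 4 kernel integrals split by 2/3, 3/2, 6 yields ℳ[f](s)
between 0 and 2/3 the integrand is 3*sqrt(6)*t**(3/2)/4·t^(s-1)
for t in [2/3, 3/2): the term is ∫ 3*t*(sqrt(6)*sqrt(t)/2 + 3)/2·t^(s-1)
segment 3/2 to 6 holds 3*sqrt(6)*t**(3/2)*log(sqrt(6)*sqrt(t)/2)/4; add its integral
the [6, ∞) slice contributes ∫ sqrt(6)/(3*sqrt(t))·t^(s-1) dt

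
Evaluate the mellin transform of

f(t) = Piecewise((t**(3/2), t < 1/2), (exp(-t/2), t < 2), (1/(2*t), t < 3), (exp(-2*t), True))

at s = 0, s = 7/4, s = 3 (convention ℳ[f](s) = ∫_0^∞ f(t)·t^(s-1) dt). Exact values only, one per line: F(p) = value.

F(0) = Ei(-1) - Ei(-6) + 1/12 + sqrt(2)/6 - Ei(-1/4)
F(7/4) = -2*2**(3/4)*uppergamma(7/4, 1) - 101*2**(3/4)/156 + 2**(1/4)*uppergamma(7/4, 6)/4 + 2*3**(3/4)/3 + 2*2**(3/4)*uppergamma(7/4, 1/4)
F(3) = -40*exp(-1) + sqrt(2)/144 + 25*exp(-6)/4 + 5/4 + 41*exp(-1/4)/2

cuts at 1/2, 2, 3: linearity sums the 4 kernel integrals
∫ over [0, 1/2) of t**(3/2)·t^(s-1) joins the sum
for t in [1/2, 2): the term is ∫ exp(-t/2)·t^(s-1)
between 2 and 3 the integrand is 1/(2*t)·t^(s-1)
on [3, ∞): add ∫ exp(-2*t)·t^(s-1) dt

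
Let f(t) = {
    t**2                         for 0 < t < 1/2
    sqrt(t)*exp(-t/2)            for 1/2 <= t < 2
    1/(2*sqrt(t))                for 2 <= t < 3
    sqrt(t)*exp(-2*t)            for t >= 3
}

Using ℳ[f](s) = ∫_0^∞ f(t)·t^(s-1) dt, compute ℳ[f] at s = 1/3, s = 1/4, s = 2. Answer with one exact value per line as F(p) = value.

strip the shared t-power: t**(3/2) on [0, 1/2); exp(-t/2) on [1/2, 2); 1/(2*t) on [2, 3); …
linearity at 1/2, 2, 3 turns ℳ[f](s) into 4 summed integrals
on [0, 1/2): add ∫ t**2·t^(s-1) dt
the [1/2, 2) slice contributes ∫ sqrt(t)*exp(-t/2)·t^(s-1) dt
over [2, 3), the kernel integral of 1/(2*sqrt(t)) enters the sum
segment 3 to ∞ holds sqrt(t)*exp(-2*t); add its integral

F(1/3) = -3**(5/6) - 2**(5/6)*uppergamma(5/6, 1) + 2**(1/6)*uppergamma(5/6, 6)/2 + 3*2**(2/3)/56 + 2**(5/6)*uppergamma(5/6, 1/4) + 3*2**(5/6)/2
F(1/4) = -2*3**(3/4)/3 - 2**(3/4)*uppergamma(3/4, 1) + 2**(1/4)*uppergamma(3/4, 6)/2 + 2**(3/4)*uppergamma(3/4, 1/4) + 19*2**(3/4)/18
F(2) = -10*sqrt(2)*exp(-1) - 3*sqrt(2)*sqrt(pi)*erfc(1) - 2*sqrt(2)/3 + 3*sqrt(2)*sqrt(pi)*erfc(sqrt(6))/32 + 15*sqrt(3)*exp(-6)/8 + 1/64 + sqrt(3) + 3*sqrt(2)*sqrt(pi)*erfc(1/2) + 7*sqrt(2)*exp(-1/4)/2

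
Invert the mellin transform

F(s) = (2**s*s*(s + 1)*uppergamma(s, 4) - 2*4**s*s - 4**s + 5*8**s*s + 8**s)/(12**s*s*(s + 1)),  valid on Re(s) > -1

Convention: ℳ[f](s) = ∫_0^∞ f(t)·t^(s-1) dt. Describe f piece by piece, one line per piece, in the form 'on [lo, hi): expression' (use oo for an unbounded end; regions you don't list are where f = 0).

reversing the common scale on t: t on [0, 1); 2*t + 1 on [1, 2); exp(-2*t) on [2, ∞)
split f at 1/3, 2/3: ℳ[f](s) collects 3 kernel integrals
for t in [0, 1/3): the term is ∫ 3*t·t^(s-1)
∫ over [1/3, 2/3) of (6*t + 1)·t^(s-1) joins the sum
segment [2/3, ∞) carries exp(-6*t); integrate it

on [0, 1/3): 3*t
on [1/3, 2/3): 6*t + 1
on [2/3, oo): exp(-6*t)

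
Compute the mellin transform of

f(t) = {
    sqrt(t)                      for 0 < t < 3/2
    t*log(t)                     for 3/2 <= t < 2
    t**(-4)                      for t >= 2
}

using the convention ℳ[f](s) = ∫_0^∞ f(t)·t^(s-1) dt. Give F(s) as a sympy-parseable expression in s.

(-32*2**(2*s)*(s - 4)*(2*s + 1) + 3**s*s*(s - 4)*(2*s + 1)*(-24*log(3) + 24*log(2)) + 3**s*(s - 4)*(2*s + 1)*(-24*log(3) + 24*log(2)) + 24*3**s*(s - 4)*(2*s + 1) + 16*3**s*sqrt(6)*(s - 4)*(s**2 + 2*s + 1) + 32*4**s*s*(s - 4)*(2*s + 1)*log(2) + 32*4**s*(s - 4)*(2*s + 1)*log(2) - 4**s*(2*s + 1)*(s**2 + 2*s + 1))/(16*2**s*(s - 4)*(2*s + 1)*(s**2 + 2*s + 1))
  -1/2 < Re(s) < 4

integrate the 3 segments split at 3/2, 2, then add the results
segment [0, 3/2) carries sqrt(t); integrate it
between 3/2 and 2 the integrand is t*log(t)·t^(s-1)
segment [2, ∞) carries t**(-4); integrate it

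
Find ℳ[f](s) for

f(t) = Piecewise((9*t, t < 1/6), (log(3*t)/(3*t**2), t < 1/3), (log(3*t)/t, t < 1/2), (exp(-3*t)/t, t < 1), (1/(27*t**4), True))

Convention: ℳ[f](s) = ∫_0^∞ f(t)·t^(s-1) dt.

6**(1 - s)*(108*2**(s - 1)*(s - 4)*(s - 1)**2*(s + 1)*(-2*s + (s - 1)**2 + 3)*uppergamma(s - 1, 3/2) - 108*2**(s - 1)*(s - 4)*(s - 1)**2*(s + 1)*(-2*s + (s - 1)**2 + 3)*uppergamma(s - 1, 3) - 108*2**(s - 1)*(s - 4)*(s - 1)**2*(s + 1) + 108*2**(s - 1)*(s - 4)*(s + 1)*(-2*s + (s - 1)**2 + 3) - 108*3**(s - 1)*(s - 4)*(s - 1)*(s + 1)*(-2*s + (s - 1)**2 + 3)*log(2) + 108*3**(s - 1)*(s - 4)*(s - 1)*(s + 1)*(-2*s + (s - 1)**2 + 3)*log(3) - 108*3**(s - 1)*(s - 4)*(s + 1)*(-2*s + (s - 1)**2 + 3) - 4*6**(s - 1)*(s - 1)**2*(s + 1)*(-2*s + (s - 1)**2 + 3) + 216*(s - 4)*(s - 1)**3*(s + 1)*log(2) - 216*(s - 4)*(s - 1)**2*(s + 1)*log(2) + 216*(s - 4)*(s - 1)**2*(s + 1) + 27*(s - 4)*(s - 1)**2*(-2*s + (s - 1)**2 + 3))/(108*(s - 4)*(s - 1)**2*(s + 1)*(-2*s + (s - 1)**2 + 3))
  -1 < Re(s) < 4

peel off the shared t-power: 9*t**2 on [0, 1/6); log(3*t)/(3*t) on [1/6, 1/3); log(3*t) on [1/3, 1/2); …
invert the common scale on t to get t**2 on [0, 1/2); log(t)/t on [1/2, 1); log(t) on [1, 3/2); …
along the cuts 1/6, 1/3, 1/2, 1, ℳ[f](s) splits into 5 integrals
∫ over [0, 1/6) of 9*t·t^(s-1) joins the sum
on [1/6, 1/3) integrate f = log(3*t)/(3*t**2) against the kernel
on [1/3, 1/2) integrate f = log(3*t)/t against the kernel
∫ over [1/2, 1) of exp(-3*t)/t·t^(s-1) joins the sum
the [1, ∞) slice contributes ∫ 1/(27*t**4)·t^(s-1) dt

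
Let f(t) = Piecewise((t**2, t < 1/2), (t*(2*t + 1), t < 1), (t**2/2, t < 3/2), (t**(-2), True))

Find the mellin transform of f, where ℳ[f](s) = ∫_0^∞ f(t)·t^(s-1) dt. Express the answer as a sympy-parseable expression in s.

(180*2**s*s**2 - 108*2**s*s - 504*2**s + 49*3**s*s**2 - 177*3**s*s - 226*3**s - 54*s**2 + 18*s + 180)/(72*2**s*(s**3 + s**2 - 4*s - 4))
  -2 < Re(s) < 2

invert the shared t-power to get 1 on [0, 1/2); (2*t + 1)/t on [1/2, 1); 1/2 on [1, 3/2); …
reversing the shared t-power: t on [0, 1/2); 2*t + 1 on [1/2, 1); t/2 on [1, 3/2); …
summing 4 kernel integrals split by 1/2, 1, 3/2 yields ℳ[f](s)
the [0, 1/2) slice contributes ∫ t**2·t^(s-1) dt
the [1/2, 1) slice contributes ∫ t*(2*t + 1)·t^(s-1) dt
the [1, 3/2) slice contributes ∫ t**2/2·t^(s-1) dt
between 3/2 and ∞ the integrand is t**(-2)·t^(s-1)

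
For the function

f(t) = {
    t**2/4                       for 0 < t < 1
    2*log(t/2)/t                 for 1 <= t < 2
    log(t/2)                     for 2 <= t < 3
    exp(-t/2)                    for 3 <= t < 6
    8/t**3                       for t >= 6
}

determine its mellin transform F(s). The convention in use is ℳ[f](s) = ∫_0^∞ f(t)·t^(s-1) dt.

invert the common scale on t to get t**2 on [0, 1/2); log(t)/t on [1/2, 1); log(t) on [1, 3/2); …
along the cuts 1, 2, 3, 6, ℳ[f](s) splits into 5 integrals
segment [0, 1) carries t**2/4; integrate it
the [1, 2) slice contributes ∫ 2*log(t/2)/t·t^(s-1) dt
for t in [2, 3): the term is ∫ log(t/2)·t^(s-1)
∫ exp(-t/2)·t^(s-1) over [3, 6)
between 6 and ∞ the integrand is 8/t**3·t^(s-1)

(108*2**s*s**2*(s - 3)*(s + 2)*(s**2 - 2*s + 1)*uppergamma(s, 3/2) - 108*2**s*s**2*(s - 3)*(s + 2)*(s**2 - 2*s + 1)*uppergamma(s, 3) - 108*2**s*s**2*(s - 3)*(s + 2) + 108*2**s*(s - 3)*(s + 2)*(s**2 - 2*s + 1) - 108*3**s*s*(s - 3)*(s + 2)*(s**2 - 2*s + 1)*log(2) + 108*3**s*s*(s - 3)*(s + 2)*(s**2 - 2*s + 1)*log(3) - 108*3**s*(s - 3)*(s + 2)*(s**2 - 2*s + 1) - 4*6**s*s**2*(s + 2)*(s**2 - 2*s + 1) + 216*s**3*(s - 3)*(s + 2)*log(2) - 216*s**2*(s - 3)*(s + 2)*log(2) + 216*s**2*(s - 3)*(s + 2) + 27*s**2*(s - 3)*(s**2 - 2*s + 1))/(108*s**2*(s - 3)*(s + 2)*(s**2 - 2*s + 1))
  -2 < Re(s) < 3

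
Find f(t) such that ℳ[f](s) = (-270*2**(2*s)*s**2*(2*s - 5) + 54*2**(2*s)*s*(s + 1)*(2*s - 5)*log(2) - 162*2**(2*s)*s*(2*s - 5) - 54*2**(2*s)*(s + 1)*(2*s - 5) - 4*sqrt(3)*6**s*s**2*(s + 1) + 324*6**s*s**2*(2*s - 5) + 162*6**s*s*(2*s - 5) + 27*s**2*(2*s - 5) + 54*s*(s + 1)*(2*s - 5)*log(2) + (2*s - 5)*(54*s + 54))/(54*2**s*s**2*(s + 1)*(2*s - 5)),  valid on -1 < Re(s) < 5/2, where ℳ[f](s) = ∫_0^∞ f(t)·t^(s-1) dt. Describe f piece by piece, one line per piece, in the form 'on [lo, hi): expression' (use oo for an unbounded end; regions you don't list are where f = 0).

on [0, 1/2): t
on [1/2, 2): log(t)
on [2, 3): t + 3
on [3, oo): t**(-5/2)

decompose at 1/2, 2, 3; ℳ[f](s) sums the 4 pieces' integrals
segment [0, 1/2) carries t; integrate it
segment [1/2, 2) carries log(t); integrate it
on [2, 3): add ∫ (t + 3)·t^(s-1) dt
for t in [3, ∞): the term is ∫ t**(-5/2)·t^(s-1)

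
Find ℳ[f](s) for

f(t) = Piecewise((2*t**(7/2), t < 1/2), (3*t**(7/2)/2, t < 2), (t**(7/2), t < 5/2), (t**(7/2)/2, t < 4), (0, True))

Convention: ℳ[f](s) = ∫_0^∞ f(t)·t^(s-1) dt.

summing 4 kernel integrals split by 1/2, 2, 5/2 yields ℳ[f](s)
segment 0 to 1/2 holds 2*t**(7/2); add its integral
the [1/2, 2) slice contributes ∫ 3*t**(7/2)/2·t^(s-1) dt
between 2 and 5/2 the integrand is t**(7/2)·t^(s-1)
∫ over [5/2, 4) of t**(7/2)/2·t^(s-1) joins the sum

(2**(-s - 7/2) + 2**(s + 7/2) + 4**(s + 7/2) + (5/2)**(s + 7/2))/(2*s + 7)
  Re(s) > -7/2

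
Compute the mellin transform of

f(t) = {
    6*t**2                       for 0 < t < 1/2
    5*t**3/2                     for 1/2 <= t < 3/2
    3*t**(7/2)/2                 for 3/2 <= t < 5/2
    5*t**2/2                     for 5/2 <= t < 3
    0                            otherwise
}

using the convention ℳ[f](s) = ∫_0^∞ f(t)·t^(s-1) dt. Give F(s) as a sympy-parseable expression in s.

integrate the 4 segments split at 1/2, 3/2, 5/2, then add the results
∫ 6*t**2·t^(s-1) over [0, 1/2)
for t in [1/2, 3/2): the term is ∫ 5*t**3/2·t^(s-1)
[3/2, 5/2) adds the kernel integral of 3*t**(7/2)/2
segment [5/2, 3) carries 5*t**2/2; integrate it

(135*3**s*(s + 2)*(2*s + 7) - 81*sqrt(2)*3**(s + 1/2)*(s + 2)*(s + 3) - 250*5**s*(s + 3)*(2*s + 7) + 375*sqrt(2)*5**(s + 1/2)*(s + 2)*(s + 3) + 360*6**s*(s + 3)*(2*s + 7) - 5*(s + 2)*(2*s + 7) + 24*(s + 3)*(2*s + 7))/(16*2**s*(s + 2)*(s + 3)*(2*s + 7))
  Re(s) > -2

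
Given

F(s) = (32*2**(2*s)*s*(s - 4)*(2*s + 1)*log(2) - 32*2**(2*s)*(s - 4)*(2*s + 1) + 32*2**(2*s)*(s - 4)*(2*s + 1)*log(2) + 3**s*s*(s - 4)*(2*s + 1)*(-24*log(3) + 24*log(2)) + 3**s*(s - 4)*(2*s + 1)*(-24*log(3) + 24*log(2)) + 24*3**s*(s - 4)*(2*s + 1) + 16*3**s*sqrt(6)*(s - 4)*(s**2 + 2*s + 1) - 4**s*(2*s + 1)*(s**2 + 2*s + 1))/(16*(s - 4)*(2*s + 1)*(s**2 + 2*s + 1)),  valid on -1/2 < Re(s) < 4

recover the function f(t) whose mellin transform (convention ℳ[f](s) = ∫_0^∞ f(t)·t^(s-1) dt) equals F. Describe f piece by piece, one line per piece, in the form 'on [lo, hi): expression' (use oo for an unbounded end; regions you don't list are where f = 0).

reversing the common scale on t: sqrt(t) on [0, 3/2); t*log(t) on [3/2, 2); t**(-4) on [2, ∞)
split f at 3, 4: ℳ[f](s) collects 3 kernel integrals
on [0, 3): add ∫ sqrt(2)*sqrt(t)/2·t^(s-1) dt
between 3 and 4 the integrand is t*log(t/2)/2·t^(s-1)
[4, ∞) adds the kernel integral of 16/t**4

on [0, 3): sqrt(2)*sqrt(t)/2
on [3, 4): t*log(t/2)/2
on [4, oo): 16/t**4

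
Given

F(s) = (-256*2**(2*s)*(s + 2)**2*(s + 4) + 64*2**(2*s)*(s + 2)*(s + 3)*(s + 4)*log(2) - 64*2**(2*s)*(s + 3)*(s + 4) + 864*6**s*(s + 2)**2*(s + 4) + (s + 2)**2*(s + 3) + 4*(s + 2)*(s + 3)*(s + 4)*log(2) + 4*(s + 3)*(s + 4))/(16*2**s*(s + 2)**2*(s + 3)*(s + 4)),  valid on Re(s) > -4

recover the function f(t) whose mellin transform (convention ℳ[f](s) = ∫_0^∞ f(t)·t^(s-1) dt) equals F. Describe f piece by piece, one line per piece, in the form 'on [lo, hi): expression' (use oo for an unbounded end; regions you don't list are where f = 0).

on [0, 1/2): t**4
on [1/2, 2): t**2*log(t)
on [2, 3): 2*t**3

strip the shared t-power: t**2 on [0, 1/2); log(t) on [1/2, 2); 2*t on [2, 3)
summing 3 kernel integrals split by 1/2, 2 yields ℳ[f](s)
piece [0, 1/2): integrate t**4 against the kernel
between 1/2 and 2 the integrand is t**2*log(t)·t^(s-1)
on [2, 3) integrate f = 2*t**3 against the kernel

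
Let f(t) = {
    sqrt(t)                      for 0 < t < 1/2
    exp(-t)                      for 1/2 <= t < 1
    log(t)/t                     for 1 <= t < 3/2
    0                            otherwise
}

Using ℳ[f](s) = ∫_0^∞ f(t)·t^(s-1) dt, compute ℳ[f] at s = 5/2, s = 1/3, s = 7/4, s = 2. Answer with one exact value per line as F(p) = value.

F(5/2) = -5*exp(-1)/2 - sqrt(6)/3 - 3*sqrt(pi)*erfc(1)/4 + 3*sqrt(pi)*erfc(sqrt(2)/2)/4 + 35/72 + exp(-3/2)*log(3**(36*sqrt(6)*exp(3/2))/2**(36*sqrt(6)*exp(3/2)))/72 + sqrt(2)*exp(-1/2)
F(1/3) = -3*2**(2/3)*3**(1/3)/4 + log(2**(2**(2/3)*3**(1/3)/2)/3**(2**(2/3)*3**(1/3)/2)) - uppergamma(1/3, 1) + uppergamma(1/3, 1/2) + 3*2**(1/6)/5 + 9/4
F(7/4) = -8*2**(1/4)*3**(3/4)/9 - uppergamma(7/4, 1) + 2**(3/4)/18 + log(3**(2*2**(1/4)*3**(3/4)/3)/2**(2*2**(1/4)*3**(3/4)/3)) + uppergamma(7/4, 1/2) + 16/9
F(2) = -2*exp(-1) - 1/2 + sqrt(2)/20 + log(205891132094649/1073741824)/20 + 3*exp(-1/2)/2

cuts at 1/2, 1: linearity sums the 3 kernel integrals
on [0, 1/2) integrate f = sqrt(t) against the kernel
on [1/2, 1) integrate f = exp(-t) against the kernel
segment [1, 3/2) carries log(t)/t; integrate it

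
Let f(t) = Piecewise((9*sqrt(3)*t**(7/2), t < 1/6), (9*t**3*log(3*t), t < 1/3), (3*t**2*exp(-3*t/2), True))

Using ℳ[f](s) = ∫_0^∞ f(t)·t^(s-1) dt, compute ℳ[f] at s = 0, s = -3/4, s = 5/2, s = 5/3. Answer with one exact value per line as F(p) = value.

F(0) = -7/216 + sqrt(2)/168 + log(2)/72 + 2*exp(-1/2)
F(-3/4) = 6**(3/4)*(-352*2**(1/4) + 88 + 81*sqrt(2) + 198*log(2) + 3564*sqrt(2)*uppergamma(5/4, 1/2))/10692
F(5/2) = sqrt(6)*((-1415*sqrt(2) + 48 + 264*log(2) + 9757440*sqrt(pi)*erfc(sqrt(2)/2))*exp(1/2) + 13753344*sqrt(2))*exp(-1/2)/7527168
F(5/3) = 6**(1/3)*(-4464*2**(2/3) + 279 + 588*sqrt(2) + 1302*log(2) + 1555456*2**(1/3)*uppergamma(11/3, 1/2))/5249664

reversing the shared t-power: 9*sqrt(3)*t**(5/2) on [0, 1/6); 9*t**2*log(3*t) on [1/6, 1/3); 3*t*exp(-3*t/2) on [1/3, ∞)
undo the common scale on t: t**(5/2) on [0, 1/2); t**2*log(t) on [1/2, 1); t*exp(-t/2) on [1, ∞)
undo the shared t-power: t**(3/2) on [0, 1/2); t*log(t) on [1/2, 1); exp(-t/2) on [1, ∞)
slice at 1/6, 1/3, transform all 3 pieces, and sum them
the [0, 1/6) slice contributes ∫ 9*sqrt(3)*t**(7/2)·t^(s-1) dt
the [1/6, 1/3) slice contributes ∫ 9*t**3*log(3*t)·t^(s-1) dt
∫ 3*t**2*exp(-3*t/2)·t^(s-1) over [1/3, ∞)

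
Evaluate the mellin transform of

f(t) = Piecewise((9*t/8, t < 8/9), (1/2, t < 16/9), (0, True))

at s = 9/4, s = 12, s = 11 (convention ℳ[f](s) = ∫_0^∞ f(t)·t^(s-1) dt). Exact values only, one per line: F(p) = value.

F(9/4) = 128*sqrt(3)*(5*2**(3/4) + 104)/28431
F(12) = 152497108811776/3671583974253
F(11) = 26399016484864/1035574967097

peel off the common scale on t: 3*t/4 on [0, 4/3); 1/2 on [4/3, 8/3)
peel off the common scale on t: t/2 on [0, 2); 1/2 on [2, 4)
undo the common scale on t: t on [0, 1); 1/2 on [1, 2)
breakpoints 8/9: one integral from each of the 2 segments
piece [0, 8/9): integrate 9*t/8 against the kernel
segment 8/9 to 16/9 holds 1/2; add its integral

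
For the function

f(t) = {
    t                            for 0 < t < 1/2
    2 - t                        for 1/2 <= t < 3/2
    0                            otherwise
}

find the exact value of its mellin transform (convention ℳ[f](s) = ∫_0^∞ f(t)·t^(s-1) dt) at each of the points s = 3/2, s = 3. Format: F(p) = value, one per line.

F(3/2) = sqrt(2)*(-14 + 33*sqrt(3))/60
F(3) = 179/192

slice at 1/2, transform all 2 pieces, and sum them
on [0, 1/2): add ∫ t·t^(s-1) dt
segment [1/2, 3/2) carries (2 - t); integrate it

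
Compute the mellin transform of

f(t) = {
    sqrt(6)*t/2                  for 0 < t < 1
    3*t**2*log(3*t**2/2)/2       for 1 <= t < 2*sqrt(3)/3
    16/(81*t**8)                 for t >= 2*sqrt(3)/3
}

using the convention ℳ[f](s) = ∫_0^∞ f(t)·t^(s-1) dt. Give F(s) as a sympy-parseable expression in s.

(sqrt(3)/3)**s*(32*2**s*s*(s - 8)*(s + 1)*log(2) - 64*2**s*(s - 8)*(s + 1) + 64*2**s*(s - 8)*(s + 1)*log(2) - 2**s*(s + 1)*(s**2 + 4*s + 4) + 3**(s/2)*s*(s - 8)*(s + 1)*(-24*log(3) + 24*log(2)) + 3**(s/2)*(s - 8)*(s + 1)*(-48*log(3) + 48*log(2)) + 48*3**(s/2)*(s - 8)*(s + 1) + 8*3**(s/2)*sqrt(6)*(s - 8)*(s**2 + 4*s + 4))/(16*(s - 8)*(s + 1)*(s**2 + 4*s + 4))
  -1 < Re(s) < 8

strip the power substitution: sqrt(6)*sqrt(t)/2 on [0, 1); 3*t*log(3*t/2)/2 on [1, 4/3); 16/(81*t**4) on [4/3, ∞)
peel off the common scale on t: sqrt(t) on [0, 3/2); t*log(t) on [3/2, 2); t**(-4) on [2, ∞)
decompose at 1, 2*sqrt(3)/3; ℳ[f](s) sums the 3 pieces' integrals
on [0, 1) integrate f = sqrt(6)*t/2 against the kernel
piece [1, 2*sqrt(3)/3): integrate 3*t**2*log(3*t**2/2)/2 against the kernel
for t in [2*sqrt(3)/3, ∞): the term is ∫ 16/(81*t**8)·t^(s-1)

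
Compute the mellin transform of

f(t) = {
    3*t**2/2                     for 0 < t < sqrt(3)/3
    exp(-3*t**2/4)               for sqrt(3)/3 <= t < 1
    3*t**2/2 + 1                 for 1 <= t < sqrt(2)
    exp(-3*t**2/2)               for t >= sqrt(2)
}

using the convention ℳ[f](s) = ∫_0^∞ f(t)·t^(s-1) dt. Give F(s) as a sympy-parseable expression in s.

(sqrt(3)/3)**s*(2**(s/2)*s*(s + 2)*uppergamma(s/2, 3) + 2**s*s*(s + 2)*uppergamma(s/2, 1/4) - 2**s*s*(s + 2)*uppergamma(s/2, 3/4) - 5*3**(s/2)*s - 4*3**(s/2) + 8*6**(s/2)*s + 4*6**(s/2) + s)/(2*s*(s + 2))
  Re(s) > -2

undo the power substitution: 3*t/2 on [0, 1/3); exp(-3*t/4) on [1/3, 1); 3*t/2 + 1 on [1, 2); …
strip the common scale on t: t on [0, 1/2); exp(-t/2) on [1/2, 3/2); t + 1 on [3/2, 3); …
decompose at sqrt(3)/3, 1, sqrt(2); ℳ[f](s) sums the 4 pieces' integrals
the [0, sqrt(3)/3) slice contributes ∫ 3*t**2/2·t^(s-1) dt
between sqrt(3)/3 and 1 the integrand is exp(-3*t**2/4)·t^(s-1)
the [1, sqrt(2)) slice contributes ∫ (3*t**2/2 + 1)·t^(s-1) dt
between sqrt(2) and ∞ the integrand is exp(-3*t**2/2)·t^(s-1)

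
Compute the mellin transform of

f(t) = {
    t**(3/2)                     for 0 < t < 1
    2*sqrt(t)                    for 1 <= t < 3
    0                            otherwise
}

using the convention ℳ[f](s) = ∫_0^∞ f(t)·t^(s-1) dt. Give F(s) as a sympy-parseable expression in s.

(4*sqrt(3)*3**s*(2*s + 3) - 4*s - 10)/((2*s + 1)*(2*s + 3))
  Re(s) > -3/2

along the cuts 1, ℳ[f](s) splits into 2 integrals
piece [0, 1): integrate t**(3/2) against the kernel
the [1, 3) slice contributes ∫ 2*sqrt(t)·t^(s-1) dt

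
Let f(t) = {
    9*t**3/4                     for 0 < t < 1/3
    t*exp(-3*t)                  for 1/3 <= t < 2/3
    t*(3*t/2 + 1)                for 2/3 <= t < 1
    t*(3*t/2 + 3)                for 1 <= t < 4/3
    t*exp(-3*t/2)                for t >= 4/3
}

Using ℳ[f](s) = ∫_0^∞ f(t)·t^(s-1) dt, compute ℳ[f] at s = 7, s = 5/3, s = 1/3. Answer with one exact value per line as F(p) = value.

invert the shared t-power to get 9*t**2/4 on [0, 1/3); exp(-3*t) on [1/3, 2/3); 3*t/2 + 1 on [2/3, 1); …
back out the common scale on t: t**2 on [0, 1/2); exp(-2*t) on [1/2, 1); t + 1 on [1, 3/2); …
treat the 5 regions marked off by 1/3, 2/3, 1, 4/3 separately and sum
piece [0, 1/3): integrate 9*t**3/4 against the kernel
piece [1/3, 2/3): integrate t*exp(-3*t) against the kernel
segment [2/3, 1) carries t*(3*t/2 + 1); integrate it
segment 1 to 4/3 holds t*(3*t/2 + 3); add its integral
on [4/3, ∞): add ∫ t*exp(-3*t/2)·t^(s-1) dt

F(7) = (4932000*E + 13477999*exp(2) + 3414960000)*exp(-2)/2361960
F(5/3) = 3**(1/3)*(-4158*3**(2/3) - 1596*2**(2/3) - 616*uppergamma(8/3, 2) + 33 + 616*uppergamma(8/3, 1) + 2464*2**(2/3)*uppergamma(8/3, 2) + 32928*2**(1/3))/16632
F(1/3) = 3**(2/3)*(-1260*3**(1/3) - 660*2**(1/3) - 280*uppergamma(4/3, 2) + 21 + 280*uppergamma(4/3, 1) + 560*2**(1/3)*uppergamma(4/3, 2) + 3480*2**(2/3))/2520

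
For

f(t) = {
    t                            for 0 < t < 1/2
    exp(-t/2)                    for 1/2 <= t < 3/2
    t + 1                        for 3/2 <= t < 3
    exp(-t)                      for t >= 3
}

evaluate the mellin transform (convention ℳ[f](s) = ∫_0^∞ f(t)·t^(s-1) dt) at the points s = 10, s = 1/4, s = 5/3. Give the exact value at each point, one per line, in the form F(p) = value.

F(10) = -201383466759*exp(-3/4)/256 + 2477577947/112640 + 7280604*exp(-3) + 122145247909*exp(-1/4)/256
F(1/4) = -13*2**(3/4)*3**(1/4)/5 - 2**(1/4)*uppergamma(1/4, 3/4) + uppergamma(1/4, 3) + 2**(3/4)/5 + 2**(1/4)*uppergamma(1/4, 1/4) + 32*3**(1/4)/5
F(5/3) = 2**(1/3)*(-279*3**(2/3) - 640*2**(1/3)*uppergamma(5/3, 3/4) + 15 + 160*2**(2/3)*uppergamma(5/3, 3) + 640*2**(1/3)*uppergamma(5/3, 1/4) + 828*6**(2/3))/320

the 4 pieces separated at 1/2, 3/2, 3 each add one integral
segment [0, 1/2) carries t; integrate it
∫ exp(-t/2)·t^(s-1) over [1/2, 3/2)
on [3/2, 3): add ∫ (t + 1)·t^(s-1) dt
∫ over [3, ∞) of exp(-t)·t^(s-1) joins the sum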